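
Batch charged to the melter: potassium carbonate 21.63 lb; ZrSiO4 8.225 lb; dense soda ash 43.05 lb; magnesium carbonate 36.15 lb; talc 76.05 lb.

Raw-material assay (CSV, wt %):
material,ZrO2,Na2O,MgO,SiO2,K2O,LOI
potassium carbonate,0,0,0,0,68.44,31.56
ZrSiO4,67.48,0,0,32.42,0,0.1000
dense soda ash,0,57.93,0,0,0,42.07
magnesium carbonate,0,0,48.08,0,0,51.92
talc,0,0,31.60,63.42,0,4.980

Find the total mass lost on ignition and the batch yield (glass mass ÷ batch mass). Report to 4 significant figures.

LOI loss = 47.50 lb; glass = 137.6 lb; yield = 74.34%

The intermediate values are shown, rounded to 4 significant figures, alongside each step; the working math holds exact precision throughout — exactly one rounding is applied to every reported number — all derived quantities, including the five compositions, ignition loss, net glass mass, the yield, the totals, are recomputed starting from the weights for 137.6 lb of glass at full float precision, exactly as printed in question or answer.
Each material's LOI contribution:
  potassium carbonate: 21.63 × 0.3156 = 6.826 lb
  ZrSiO4: 8.225 × 0.001000 = 0.008225 lb
  dense soda ash: 43.05 × 0.4207 = 18.11 lb
  magnesium carbonate: 36.15 × 0.5192 = 18.77 lb
  talc: 76.05 × 0.04980 = 3.787 lb
Total LOI = 47.50 lb
Glass = batch − LOI = 185.1 − 47.50 = 137.6 lb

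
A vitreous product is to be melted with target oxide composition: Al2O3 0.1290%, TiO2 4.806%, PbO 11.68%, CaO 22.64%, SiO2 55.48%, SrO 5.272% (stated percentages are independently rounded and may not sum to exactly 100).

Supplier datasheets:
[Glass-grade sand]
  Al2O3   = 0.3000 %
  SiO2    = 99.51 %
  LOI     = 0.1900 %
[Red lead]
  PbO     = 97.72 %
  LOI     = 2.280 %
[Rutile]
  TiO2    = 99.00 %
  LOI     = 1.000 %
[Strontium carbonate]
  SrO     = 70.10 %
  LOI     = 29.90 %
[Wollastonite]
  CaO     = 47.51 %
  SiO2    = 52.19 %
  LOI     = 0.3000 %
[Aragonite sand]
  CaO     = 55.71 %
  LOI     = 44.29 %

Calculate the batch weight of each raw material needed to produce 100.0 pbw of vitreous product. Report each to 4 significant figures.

Every computation maintains full precision from start to finish; the intermediate values are printed rounded to four significant digits in the printout — each reported number is rounded just once; all derived quantities (ignition loss, the six compositions, yield, the totals, net glass mass) are computed at full float precision from the batch weights on 100.0 pbw of glass, as quoted within the problem or answer text.
The oxide mass targets at 100.0 pbw vitreous product:
  Al2O3: 0.1290% × 100.0 = 0.1290 pbw
  TiO2: 4.806% × 100.0 = 4.806 pbw
  PbO: 11.68% × 100.0 = 11.68 pbw
  CaO: 22.64% × 100.0 = 22.64 pbw
  SiO2: 55.48% × 100.0 = 55.48 pbw
  SrO: 5.272% × 100.0 = 5.272 pbw
A balance pass over the oxides, from the weights as reported, versus the basis set out (sums match the target masses given rounding of the digits):
  Al2O3: 43.00·0.003000 = 0.1290 pbw (target 0.1290 pbw)
  TiO2: 4.855·0.9900 = 4.806 pbw (target 4.806 pbw)
  PbO: 11.95·0.9772 = 11.68 pbw (target 11.68 pbw)
  CaO: 24.32·0.4751 + 19.90·0.5571 = 22.64 pbw (target 22.64 pbw)
  SiO2: 43.00·0.9951 + 24.32·0.5219 = 55.48 pbw (target 55.48 pbw)
  SrO: 7.521·0.7010 = 5.272 pbw (target 5.272 pbw)
The glass-mass cross-check: total charge less LOI = 100.0 pbw (the Σ of target masses is 100.0 pbw; versus the stated basis of 100.0 pbw — differing by rounding only).
Summing the batch: Σ batch = 111.5 pbw; Σ batch·LOI gives LOI loss = 11.54 pbw; the yield ratio, glass ÷ batch: 89.66%.

Batch per 100.0 pbw vitreous product:
  Glass-grade sand: 43.00 pbw
  Red lead: 11.95 pbw
  Rutile: 4.855 pbw
  Strontium carbonate: 7.521 pbw
  Wollastonite: 24.32 pbw
  Aragonite sand: 19.90 pbw
Total batch = 111.5 pbw; LOI loss = 11.54 pbw; yield = 89.66%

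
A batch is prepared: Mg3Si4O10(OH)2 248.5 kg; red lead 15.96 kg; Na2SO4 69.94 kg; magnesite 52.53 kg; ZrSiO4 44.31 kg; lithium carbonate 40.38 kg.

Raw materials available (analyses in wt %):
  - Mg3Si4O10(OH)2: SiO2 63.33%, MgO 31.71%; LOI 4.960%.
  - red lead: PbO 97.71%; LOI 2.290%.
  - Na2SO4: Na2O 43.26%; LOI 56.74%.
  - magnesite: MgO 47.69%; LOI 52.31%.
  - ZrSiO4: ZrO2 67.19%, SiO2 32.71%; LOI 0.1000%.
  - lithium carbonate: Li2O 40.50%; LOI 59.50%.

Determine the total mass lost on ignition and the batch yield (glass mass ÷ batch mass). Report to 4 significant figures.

Mid-chain values appear with 4-significant-digit rounding between the steps — all arithmetic maintains full float precision through the solve — exactly one rounding goes into each reported result — all derived quantities (the totals, the yield, glass mass, LOI, the six compositions) are re-derived using the weight values on 367.7 kg of glass in exact precision, as given in problem or answer.
Material-by-material LOI:
  Mg3Si4O10(OH)2: 248.5 × 0.04960 = 12.33 kg
  red lead: 15.96 × 0.02290 = 0.3655 kg
  Na2SO4: 69.94 × 0.5674 = 39.68 kg
  magnesite: 52.53 × 0.5231 = 27.48 kg
  ZrSiO4: 44.31 × 0.001000 = 0.04431 kg
  lithium carbonate: 40.38 × 0.5950 = 24.03 kg
Total LOI = 103.9 kg
Glass = batch − LOI = 471.6 − 103.9 = 367.7 kg

LOI loss = 103.9 kg; glass = 367.7 kg; yield = 77.96%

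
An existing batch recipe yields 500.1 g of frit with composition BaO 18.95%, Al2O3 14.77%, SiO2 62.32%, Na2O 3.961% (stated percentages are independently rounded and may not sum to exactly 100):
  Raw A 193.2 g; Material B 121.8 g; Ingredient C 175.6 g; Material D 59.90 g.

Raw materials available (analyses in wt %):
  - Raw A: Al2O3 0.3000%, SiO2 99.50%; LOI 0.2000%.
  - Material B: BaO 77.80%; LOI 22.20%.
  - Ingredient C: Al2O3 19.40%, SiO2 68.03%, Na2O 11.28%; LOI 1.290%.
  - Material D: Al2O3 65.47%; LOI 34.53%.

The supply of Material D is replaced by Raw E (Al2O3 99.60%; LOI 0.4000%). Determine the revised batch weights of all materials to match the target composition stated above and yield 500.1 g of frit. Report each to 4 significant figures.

Revised batch per 500.1 g frit:
  Raw A: 193.2 g
  Material B: 121.8 g
  Ingredient C: 175.6 g
  Raw E: 39.37 g
Total batch = 530.0 g; LOI loss = 29.85 g

The intermediate values appear rounded to four significant figures as written; all arithmetic keeps full precision at every stage. Each reported value is rounded only once. The derived quantities, which include yield, the four compositions, the totals, glass mass, LOI, are rebuilt in exact precision, precisely as stated by the question or the answer, from the batch weights on 500.1 g of glass.
Oxide mass targets, per 500.1 g frit:
  BaO: 18.95% × 500.1 = 94.77 g
  Al2O3: 14.77% × 500.1 = 73.86 g
  SiO2: 62.32% × 500.1 = 311.7 g
  Na2O: 3.961% × 500.1 = 19.81 g
Checking each oxide sum per the reported batch figures, under the basis named above (each sum matches its target mass exact up to rounding of places):
  BaO: 121.8·0.7780 = 94.76 g (target 94.77 g)
  Al2O3: 193.2·0.003000 + 175.6·0.1940 + 39.37·0.9960 = 73.86 g (target 73.86 g)
  SiO2: 193.2·0.9950 + 175.6·0.6803 = 311.7 g (target 311.7 g)
  Na2O: 175.6·0.1128 = 19.81 g (target 19.81 g)
Consistency of the glass mass: whole batch net of LOI = 500.1 g (per-oxide target masses sum to 500.1 g; basis as stated: 500.1 g — rounding explains the deltas).
Adding the batch up: Σ batch = 530.0 g; loss to ignition Σ batch·LOI = 29.85 g; yield = glass ÷ total batch = 94.37%.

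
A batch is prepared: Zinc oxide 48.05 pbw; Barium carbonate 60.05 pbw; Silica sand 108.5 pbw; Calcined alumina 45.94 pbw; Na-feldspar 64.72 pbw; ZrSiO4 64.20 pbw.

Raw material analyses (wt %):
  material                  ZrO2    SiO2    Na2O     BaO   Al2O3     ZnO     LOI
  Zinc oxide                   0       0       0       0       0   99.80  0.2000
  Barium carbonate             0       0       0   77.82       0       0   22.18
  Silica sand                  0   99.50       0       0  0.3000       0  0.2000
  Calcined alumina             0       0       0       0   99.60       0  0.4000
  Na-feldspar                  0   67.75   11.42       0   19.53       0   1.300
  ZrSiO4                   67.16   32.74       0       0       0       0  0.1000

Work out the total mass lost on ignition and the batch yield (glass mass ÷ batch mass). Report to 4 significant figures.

LOI loss = 14.72 pbw; glass = 376.7 pbw; yield = 96.24%

Values along the way are displayed rounded off to 4 significant digits between the steps — all arithmetic keeps exact precision throughout. A single rounding completes each reported number. Derived quantities are recomputed in full float precision (the totals, glass mass, the yield, six oxide percentages, ignition loss) using the weight values per 376.7 pbw of glass, exactly as shown in question or answer.
LOI of each material in turn:
  Zinc oxide: 48.05 × 0.002000 = 0.09610 pbw
  Barium carbonate: 60.05 × 0.2218 = 13.32 pbw
  Silica sand: 108.5 × 0.002000 = 0.2170 pbw
  Calcined alumina: 45.94 × 0.004000 = 0.1838 pbw
  Na-feldspar: 64.72 × 0.01300 = 0.8414 pbw
  ZrSiO4: 64.20 × 0.001000 = 0.06420 pbw
Total LOI = 14.72 pbw
Glass = batch − LOI = 391.5 − 14.72 = 376.7 pbw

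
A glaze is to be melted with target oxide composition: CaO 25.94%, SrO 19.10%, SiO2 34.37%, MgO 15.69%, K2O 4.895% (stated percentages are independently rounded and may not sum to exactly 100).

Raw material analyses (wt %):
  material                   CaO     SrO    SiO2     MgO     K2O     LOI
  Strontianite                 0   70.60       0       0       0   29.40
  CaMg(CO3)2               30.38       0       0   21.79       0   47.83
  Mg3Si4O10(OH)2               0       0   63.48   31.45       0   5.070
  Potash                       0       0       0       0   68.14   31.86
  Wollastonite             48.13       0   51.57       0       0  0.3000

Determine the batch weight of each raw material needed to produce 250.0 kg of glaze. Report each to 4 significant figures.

The working math carries full float precision from start to finish; intermediates are displayed, with 4-significant-digit rounding, in the printout. Every reported value takes exactly one rounding; the derived quantities are rebuilt at full float precision (ignition loss, the yield, net glass mass, totals, five oxide percentages) using the weight values for 250.0 kg of glass precisely as stated by the problem or the answer.
Oxide-by-oxide targets in 250.0 kg glaze:
  CaO: 25.94% × 250.0 = 64.85 kg
  SrO: 19.10% × 250.0 = 47.75 kg
  SiO2: 34.37% × 250.0 = 85.92 kg
  MgO: 15.69% × 250.0 = 39.22 kg
  K2O: 4.895% × 250.0 = 12.24 kg
Checking each oxide sum using the reported weights, at the basis given (summed amounts equal target values inside rounding margins):
  CaO: 81.97·0.3038 + 83.00·0.4813 = 64.85 kg (target 64.85 kg)
  SrO: 67.63·0.7060 = 47.75 kg (target 47.75 kg)
  SiO2: 67.93·0.6348 + 83.00·0.5157 = 85.93 kg (target 85.92 kg)
  MgO: 81.97·0.2179 + 67.93·0.3145 = 39.23 kg (target 39.22 kg)
  K2O: 17.96·0.6814 = 12.24 kg (target 12.24 kg)
Glass mass check: whole batch net of LOI = 250.0 kg (targets for the oxides total 250.0 kg; with the basis standing at 250.0 kg — deltas are rounding alone).
Adding the batch up: Σ batch = 318.5 kg; LOI loss = Σ batch·LOI = 68.50 kg; glass ÷ batch gives a yield of 78.49%.

Batch per 250.0 kg glaze:
  Strontianite: 67.63 kg
  CaMg(CO3)2: 81.97 kg
  Mg3Si4O10(OH)2: 67.93 kg
  Potash: 17.96 kg
  Wollastonite: 83.00 kg
Total batch = 318.5 kg; LOI loss = 68.50 kg; yield = 78.49%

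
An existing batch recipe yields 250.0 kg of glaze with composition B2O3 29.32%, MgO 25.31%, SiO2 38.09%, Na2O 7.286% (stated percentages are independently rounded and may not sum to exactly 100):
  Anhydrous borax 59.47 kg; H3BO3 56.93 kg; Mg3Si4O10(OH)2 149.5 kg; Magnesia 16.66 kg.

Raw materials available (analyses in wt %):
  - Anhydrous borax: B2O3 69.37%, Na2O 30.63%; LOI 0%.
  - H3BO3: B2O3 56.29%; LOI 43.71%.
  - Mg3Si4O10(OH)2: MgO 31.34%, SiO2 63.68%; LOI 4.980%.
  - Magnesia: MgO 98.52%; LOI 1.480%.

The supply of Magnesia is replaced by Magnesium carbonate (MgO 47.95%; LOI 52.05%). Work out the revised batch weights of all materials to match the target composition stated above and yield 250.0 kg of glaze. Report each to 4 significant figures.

The working math maintains full precision through the solve; mid-chain values appear (rounded to four significant figures) when written out. A single rounding yields every reported result — all derived quantities are computed in full precision (four oxide percentages, yield, the totals, ignition loss, net glass mass) using the weight values at 250.0 kg of glass, as written in problem or answer.
The oxide mass targets at 250.0 kg glaze:
  B2O3: 29.32% × 250.0 = 73.30 kg
  MgO: 25.31% × 250.0 = 63.28 kg
  SiO2: 38.09% × 250.0 = 95.22 kg
  Na2O: 7.286% × 250.0 = 18.22 kg
Per-oxide balance check per the reported batch figures, for the quoted basis mass (target by target, the sums agree up to rounding of the answer):
  B2O3: 59.47·0.6937 + 56.93·0.5629 = 73.30 kg (target 73.30 kg)
  MgO: 149.5·0.3134 + 34.22·0.4795 = 63.26 kg (target 63.28 kg)
  SiO2: 149.5·0.6368 = 95.20 kg (target 95.22 kg)
  Na2O: 59.47·0.3063 = 18.22 kg (target 18.22 kg)
Glass-mass sanity pass: batch Σ − ignition loss = 250.0 kg (the targets, summed, come to 250.0 kg; versus the stated basis of 250.0 kg — a pure rounding effect).
Total batch = Σ batch = 300.1 kg; ignition loss, Σ(batch × LOI) = 50.14 kg; yield = glass ÷ total batch = 83.29%.

Revised batch per 250.0 kg glaze:
  Anhydrous borax: 59.47 kg
  H3BO3: 56.93 kg
  Mg3Si4O10(OH)2: 149.5 kg
  Magnesium carbonate: 34.22 kg
Total batch = 300.1 kg; LOI loss = 50.14 kg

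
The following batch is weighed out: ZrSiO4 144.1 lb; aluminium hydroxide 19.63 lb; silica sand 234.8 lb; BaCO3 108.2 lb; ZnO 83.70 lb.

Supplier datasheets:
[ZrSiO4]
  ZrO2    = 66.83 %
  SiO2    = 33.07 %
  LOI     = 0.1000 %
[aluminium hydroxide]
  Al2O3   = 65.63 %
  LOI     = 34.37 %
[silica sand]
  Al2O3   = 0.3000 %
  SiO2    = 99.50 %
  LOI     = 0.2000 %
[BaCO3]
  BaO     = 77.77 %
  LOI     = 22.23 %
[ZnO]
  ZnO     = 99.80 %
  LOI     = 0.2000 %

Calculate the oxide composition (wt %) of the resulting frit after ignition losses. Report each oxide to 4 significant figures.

Glass mass = 558.8 lb (batch 590.4 − LOI 31.58).
Composition: ZnO 14.95%, ZrO2 17.23%, Al2O3 2.431%, BaO 15.06%, SiO2 50.33%

The working math keeps full precision in all steps — working values are printed, with 4-significant-figure rounding, on the page — a single rounding yields each reported result. All derived quantities, which include five oxide percentages, the yield, totals, net glass mass, ignition loss, are re-derived in full precision, as quoted within the problem or the answer, starting from the weights at 558.8 lb of glass.
Delivered oxide masses:
  ZnO: 83.70·0.9980 = 83.53 lb
  ZrO2: 144.1·0.6683 = 96.30 lb
  Al2O3: 19.63·0.6563 + 234.8·0.003000 = 13.59 lb
  BaO: 108.2·0.7777 = 84.15 lb
  SiO2: 144.1·0.3307 + 234.8·0.9950 = 281.3 lb
LOI: 144.1·0.001000 + 19.63·0.3437 + 234.8·0.002000 + 108.2·0.2223 + 83.70·0.002000 = 31.58 lb
Resulting glass, batch − LOI: 590.4 − 31.58 = 558.8 lb (equal to the oxide-mass sum)
percent share: oxide ÷ glass, ×100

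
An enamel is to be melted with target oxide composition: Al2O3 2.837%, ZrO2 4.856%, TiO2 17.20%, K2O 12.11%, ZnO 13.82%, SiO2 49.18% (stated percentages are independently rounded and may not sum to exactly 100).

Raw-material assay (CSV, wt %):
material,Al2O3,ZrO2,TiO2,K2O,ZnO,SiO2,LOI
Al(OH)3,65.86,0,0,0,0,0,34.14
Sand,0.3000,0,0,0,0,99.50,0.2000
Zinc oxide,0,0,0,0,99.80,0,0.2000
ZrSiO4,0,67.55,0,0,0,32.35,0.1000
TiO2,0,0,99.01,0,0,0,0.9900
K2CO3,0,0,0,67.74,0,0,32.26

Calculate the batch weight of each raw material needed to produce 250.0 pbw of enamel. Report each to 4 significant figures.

Batch per 250.0 pbw enamel:
  Al(OH)3: 10.23 pbw
  Sand: 117.7 pbw
  Zinc oxide: 34.62 pbw
  ZrSiO4: 17.97 pbw
  TiO2: 43.43 pbw
  K2CO3: 44.69 pbw
Total batch = 268.6 pbw; LOI loss = 18.66 pbw; yield = 93.05%

The working math carries exact precision all the way through. Working values are shown rounded to four significant digits in the working — a single rounding completes each reported number — all derived quantities, including ignition loss, yield, the totals, the six compositions, glass mass, are carried using the weight values on 250.0 pbw of glass at exact precision as given in the problem or the answer.
Oxide-by-oxide targets in 250.0 pbw enamel:
  Al2O3: 2.837% × 250.0 = 7.092 pbw
  ZrO2: 4.856% × 250.0 = 12.14 pbw
  TiO2: 17.20% × 250.0 = 43.00 pbw
  K2O: 12.11% × 250.0 = 30.28 pbw
  ZnO: 13.82% × 250.0 = 34.55 pbw
  SiO2: 49.18% × 250.0 = 123.0 pbw
Per-oxide balance check applying the batch weights above, per the basis as stated (every target is met by its sum net of answer rounding effects):
  Al2O3: 10.23·0.6586 + 117.7·0.003000 = 7.091 pbw (target 7.092 pbw)
  ZrO2: 17.97·0.6755 = 12.14 pbw (target 12.14 pbw)
  TiO2: 43.43·0.9901 = 43.00 pbw (target 43.00 pbw)
  K2O: 44.69·0.6774 = 30.27 pbw (target 30.28 pbw)
  ZnO: 34.62·0.9980 = 34.55 pbw (target 34.55 pbw)
  SiO2: 117.7·0.9950 + 17.97·0.3235 = 122.9 pbw (target 123.0 pbw)
Consistency of the glass mass: Σ batch − LOI loss = 250.0 pbw (oxide target masses add up to 250.0 pbw; with the basis standing at 250.0 pbw — deltas are rounding alone).
Summing the batch: Σ batch = 268.6 pbw; LOI loss = Σ batch·LOI = 18.66 pbw; yield = glass ÷ total batch = 93.05%.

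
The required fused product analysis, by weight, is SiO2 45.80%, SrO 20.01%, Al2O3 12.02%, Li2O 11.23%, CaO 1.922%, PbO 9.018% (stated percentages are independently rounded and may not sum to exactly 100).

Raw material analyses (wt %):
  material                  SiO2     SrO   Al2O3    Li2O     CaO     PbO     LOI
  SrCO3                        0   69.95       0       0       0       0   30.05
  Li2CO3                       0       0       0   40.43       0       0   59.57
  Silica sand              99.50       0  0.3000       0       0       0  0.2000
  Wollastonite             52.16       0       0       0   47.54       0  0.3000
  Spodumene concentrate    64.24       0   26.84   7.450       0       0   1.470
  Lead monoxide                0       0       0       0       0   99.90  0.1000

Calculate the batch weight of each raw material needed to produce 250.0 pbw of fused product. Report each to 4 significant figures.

Batch per 250.0 pbw fused product:
  SrCO3: 71.52 pbw
  Li2CO3: 48.89 pbw
  Silica sand: 37.77 pbw
  Wollastonite: 10.11 pbw
  Spodumene concentrate: 111.5 pbw
  Lead monoxide: 22.57 pbw
Total batch = 302.4 pbw; LOI loss = 52.38 pbw; yield = 82.68%

Intermediates are printed rounded off to 4 significant digits across the worked steps — the working math keeps exact precision through every step; each reported number is rounded a single time. Derived quantities are re-derived in exact precision (ignition loss, the six compositions, the yield, net glass mass, totals) from the weighed amounts on 250.0 pbw of glass as written in the problem or the answer.
Target masses of each oxide per 250.0 pbw fused product:
  SiO2: 45.80% × 250.0 = 114.5 pbw
  SrO: 20.01% × 250.0 = 50.02 pbw
  Al2O3: 12.02% × 250.0 = 30.05 pbw
  Li2O: 11.23% × 250.0 = 28.08 pbw
  CaO: 1.922% × 250.0 = 4.805 pbw
  PbO: 9.018% × 250.0 = 22.54 pbw
Balance tally, oxide-wise, with the batch weights as given, at the basis given (delivered sums recover each target exact up to rounding of places):
  SiO2: 37.77·0.9950 + 10.11·0.5216 + 111.5·0.6424 = 114.5 pbw (target 114.5 pbw)
  SrO: 71.52·0.6995 = 50.03 pbw (target 50.02 pbw)
  Al2O3: 37.77·0.003000 + 111.5·0.2684 = 30.04 pbw (target 30.05 pbw)
  Li2O: 48.89·0.4043 + 111.5·0.07450 = 28.07 pbw (target 28.08 pbw)
  CaO: 10.11·0.4754 = 4.806 pbw (target 4.805 pbw)
  PbO: 22.57·0.9990 = 22.55 pbw (target 22.54 pbw)
Glass-mass bookkeeping: batch total minus LOI = 250.0 pbw (targets for the oxides total 250.0 pbw; the stated basis being 250.0 pbw — gaps are rounding artifacts).
Total batch = Σ batch = 302.4 pbw; ignition loss, Σ(batch × LOI) = 52.38 pbw; the yield ratio, glass ÷ batch: 82.68%.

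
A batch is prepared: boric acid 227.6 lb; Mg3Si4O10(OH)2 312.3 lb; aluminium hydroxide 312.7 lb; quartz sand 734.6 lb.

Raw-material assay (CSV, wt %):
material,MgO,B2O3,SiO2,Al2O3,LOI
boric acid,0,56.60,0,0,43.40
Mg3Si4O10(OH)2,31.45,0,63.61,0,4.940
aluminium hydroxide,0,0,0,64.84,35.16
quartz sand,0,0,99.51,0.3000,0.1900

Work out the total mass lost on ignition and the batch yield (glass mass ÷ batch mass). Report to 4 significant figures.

Intermediates are shown, with 4-significant-figure rounding, as written; every computation maintains full float precision through every step — a single rounding completes each reported result; derived quantities are rebuilt in full precision (the yield, net glass mass, LOI, the four compositions, totals) from the weighed amounts on 1362 lb of glass, as written in the question or the answer.
Each material's LOI contribution:
  boric acid: 227.6 × 0.4340 = 98.78 lb
  Mg3Si4O10(OH)2: 312.3 × 0.04940 = 15.43 lb
  aluminium hydroxide: 312.7 × 0.3516 = 109.9 lb
  quartz sand: 734.6 × 0.001900 = 1.396 lb
Total LOI = 225.5 lb
Glass = batch − LOI = 1587 − 225.5 = 1362 lb

LOI loss = 225.5 lb; glass = 1362 lb; yield = 85.79%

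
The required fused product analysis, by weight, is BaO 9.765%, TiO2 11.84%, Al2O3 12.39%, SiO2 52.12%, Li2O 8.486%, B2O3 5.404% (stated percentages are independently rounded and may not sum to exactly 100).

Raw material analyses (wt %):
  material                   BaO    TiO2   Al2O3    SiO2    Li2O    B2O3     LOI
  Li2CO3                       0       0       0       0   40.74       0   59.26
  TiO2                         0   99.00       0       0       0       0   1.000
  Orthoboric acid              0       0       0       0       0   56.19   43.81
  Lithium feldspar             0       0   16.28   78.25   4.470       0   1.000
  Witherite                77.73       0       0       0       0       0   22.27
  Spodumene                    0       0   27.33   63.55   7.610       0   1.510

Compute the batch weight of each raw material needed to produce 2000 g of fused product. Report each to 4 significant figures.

Batch per 2000 g fused product:
  Li2CO3: 249.0 g
  TiO2: 239.2 g
  Orthoboric acid: 192.3 g
  Lithium feldspar: 1154 g
  Witherite: 251.3 g
  Spodumene: 219.2 g
Total batch = 2305 g; LOI loss = 305.0 g; yield = 86.77%

In-progress results are shown rounded to 4 significant digits on the page — the whole derivation runs at full float precision through every step — a single rounding yields each reported value — derived quantities are computed from the weighed amounts for 2000 g of glass at full float precision (net glass mass, yield, the totals, LOI, the six compositions) as given in problem or answer.
Target oxide masses per 2000 g fused product:
  BaO: 9.765% × 2000 = 195.3 g
  TiO2: 11.84% × 2000 = 236.8 g
  Al2O3: 12.39% × 2000 = 247.8 g
  SiO2: 52.12% × 2000 = 1042 g
  Li2O: 8.486% × 2000 = 169.7 g
  B2O3: 5.404% × 2000 = 108.1 g
Mass-balance tally per oxide given the weights on record, at the basis given (oxide sums agree with the targets once rounding is allowed for):
  BaO: 251.3·0.7773 = 195.3 g (target 195.3 g)
  TiO2: 239.2·0.9900 = 236.8 g (target 236.8 g)
  Al2O3: 1154·0.1628 + 219.2·0.2733 = 247.8 g (target 247.8 g)
  SiO2: 1154·0.7825 + 219.2·0.6355 = 1042 g (target 1042 g)
  Li2O: 249.0·0.4074 + 1154·0.04470 + 219.2·0.07610 = 169.7 g (target 169.7 g)
  B2O3: 192.3·0.5619 = 108.1 g (target 108.1 g)
Consistency of the glass mass: whole batch net of LOI = 2000 g (the Σ of target masses is 2000 g; with the basis standing at 2000 g — gaps are rounding artifacts).
Batch total: Σ batch = 2305 g; Σ batch·LOI gives LOI loss = 305.0 g; the yield ratio, glass ÷ batch: 86.77%.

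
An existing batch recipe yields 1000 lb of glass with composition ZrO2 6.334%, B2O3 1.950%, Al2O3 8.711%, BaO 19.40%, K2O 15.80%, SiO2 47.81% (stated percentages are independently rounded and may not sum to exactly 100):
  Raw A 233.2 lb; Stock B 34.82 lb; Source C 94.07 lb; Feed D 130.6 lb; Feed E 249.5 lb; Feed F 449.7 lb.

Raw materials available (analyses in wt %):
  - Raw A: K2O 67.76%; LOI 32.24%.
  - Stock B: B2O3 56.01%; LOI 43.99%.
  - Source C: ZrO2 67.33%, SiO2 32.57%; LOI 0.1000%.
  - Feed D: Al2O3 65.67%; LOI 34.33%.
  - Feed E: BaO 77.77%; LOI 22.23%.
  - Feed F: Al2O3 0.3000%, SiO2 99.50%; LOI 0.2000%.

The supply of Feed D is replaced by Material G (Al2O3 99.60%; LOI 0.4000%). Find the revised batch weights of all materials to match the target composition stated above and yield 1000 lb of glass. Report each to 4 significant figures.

Revised batch per 1000 lb glass:
  Raw A: 233.2 lb
  Stock B: 34.82 lb
  Source C: 94.07 lb
  Material G: 86.11 lb
  Feed E: 249.5 lb
  Feed F: 449.7 lb
Total batch = 1147 lb; LOI loss = 147.3 lb

Intermediates are shown, rounded to 4 significant digits, alongside each step; the whole derivation keeps exact precision in all steps — each reported number is rounded just once; derived quantities are recomputed at full float precision (the yield, net glass mass, the six compositions, ignition loss, the totals) from the batch weights at 1000 lb of glass, precisely as stated by question or answer.
Oxide-by-oxide targets in 1000 lb glass:
  ZrO2: 6.334% × 1000 = 63.34 lb
  B2O3: 1.950% × 1000 = 19.50 lb
  Al2O3: 8.711% × 1000 = 87.11 lb
  BaO: 19.40% × 1000 = 194.0 lb
  K2O: 15.80% × 1000 = 158.0 lb
  SiO2: 47.81% × 1000 = 478.1 lb
Oxide-by-oxide audit from the weights as reported, at the basis given (every target is met by its sum within answer rounding):
  ZrO2: 94.07·0.6733 = 63.34 lb (target 63.34 lb)
  B2O3: 34.82·0.5601 = 19.50 lb (target 19.50 lb)
  Al2O3: 86.11·0.9960 + 449.7·0.003000 = 87.11 lb (target 87.11 lb)
  BaO: 249.5·0.7777 = 194.0 lb (target 194.0 lb)
  K2O: 233.2·0.6776 = 158.0 lb (target 158.0 lb)
  SiO2: 94.07·0.3257 + 449.7·0.9950 = 478.1 lb (target 478.1 lb)
Auditing the glass mass value: whole batch net of LOI = 1000 lb (the targets, summed, come to 1000 lb; the stated basis being 1000 lb — rounding explains the deltas).
Summing the batch: Σ batch = 1147 lb; the LOI term Σ batch·LOI equals 147.3 lb; yield: glass divided by total = 87.16%.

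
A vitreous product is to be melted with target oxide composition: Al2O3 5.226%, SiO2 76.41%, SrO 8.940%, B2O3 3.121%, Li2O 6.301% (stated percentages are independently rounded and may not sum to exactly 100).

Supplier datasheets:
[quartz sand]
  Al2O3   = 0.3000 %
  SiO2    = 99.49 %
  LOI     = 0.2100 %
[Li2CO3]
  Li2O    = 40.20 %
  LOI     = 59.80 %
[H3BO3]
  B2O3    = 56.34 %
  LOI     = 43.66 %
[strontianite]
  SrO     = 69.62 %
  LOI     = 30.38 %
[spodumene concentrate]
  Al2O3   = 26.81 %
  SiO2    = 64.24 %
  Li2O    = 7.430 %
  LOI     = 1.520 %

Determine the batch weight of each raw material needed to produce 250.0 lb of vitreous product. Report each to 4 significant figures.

Each numeric step maintains exact precision end to end. Intermediates are printed, with 4-significant-figure rounding, across the worked steps. Exactly one rounding goes into each reported figure. The derived quantities (yield, ignition loss, totals, glass mass, the five compositions) are computed using the weight values at 250.0 lb of glass at full float precision, exactly as shown in either problem or answer.
Oxide mass targets, per 250.0 lb vitreous product:
  Al2O3: 5.226% × 250.0 = 13.06 lb
  SiO2: 76.41% × 250.0 = 191.0 lb
  SrO: 8.940% × 250.0 = 22.35 lb
  B2O3: 3.121% × 250.0 = 7.802 lb
  Li2O: 6.301% × 250.0 = 15.75 lb
Per-oxide balance check with the batch weights as given, at the basis given (sums match the target masses within answer rounding):
  Al2O3: 161.7·0.003000 + 46.92·0.2681 = 13.06 lb (target 13.06 lb)
  SiO2: 161.7·0.9949 + 46.92·0.6424 = 191.0 lb (target 191.0 lb)
  SrO: 32.10·0.6962 = 22.35 lb (target 22.35 lb)
  B2O3: 13.85·0.5634 = 7.803 lb (target 7.802 lb)
  Li2O: 30.51·0.4020 + 46.92·0.07430 = 15.75 lb (target 15.75 lb)
The glass-mass cross-check: whole batch net of LOI = 250.0 lb (the Σ of target masses is 250.0 lb; the stated basis being 250.0 lb — rounding explains the deltas).
Whole-batch sum: Σ batch = 285.1 lb; LOI removed, Σ of batch·LOI: 35.10 lb; glass ÷ batch gives a yield of 87.69%.

Batch per 250.0 lb vitreous product:
  quartz sand: 161.7 lb
  Li2CO3: 30.51 lb
  H3BO3: 13.85 lb
  strontianite: 32.10 lb
  spodumene concentrate: 46.92 lb
Total batch = 285.1 lb; LOI loss = 35.10 lb; yield = 87.69%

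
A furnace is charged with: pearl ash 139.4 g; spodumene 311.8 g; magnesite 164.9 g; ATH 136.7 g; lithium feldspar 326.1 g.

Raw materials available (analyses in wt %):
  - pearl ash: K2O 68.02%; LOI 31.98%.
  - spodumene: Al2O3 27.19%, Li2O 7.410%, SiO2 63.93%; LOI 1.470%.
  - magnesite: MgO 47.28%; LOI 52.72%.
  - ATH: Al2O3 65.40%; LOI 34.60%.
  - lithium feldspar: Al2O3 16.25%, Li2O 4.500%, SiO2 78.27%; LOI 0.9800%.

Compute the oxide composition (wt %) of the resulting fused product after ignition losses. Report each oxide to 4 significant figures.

Glass mass = 892.3 g (batch 1079 − LOI 186.6).
Composition: Al2O3 25.46%, Li2O 4.234%, SiO2 50.94%, MgO 8.737%, K2O 10.63%

Intermediates are displayed rounded to four significant digits on the page — every computation keeps full precision in every operation; a single rounding completes each reported figure; all derived quantities (the totals, the yield, net glass mass, the five compositions, LOI) are recomputed at full precision from the weighed amounts for 892.3 g of glass precisely as stated by the problem or the answer.
Mass of each oxide from the mix:
  Al2O3: 311.8·0.2719 + 136.7·0.6540 + 326.1·0.1625 = 227.2 g
  Li2O: 311.8·0.07410 + 326.1·0.04500 = 37.78 g
  SiO2: 311.8·0.6393 + 326.1·0.7827 = 454.6 g
  MgO: 164.9·0.4728 = 77.96 g
  K2O: 139.4·0.6802 = 94.82 g
LOI: 139.4·0.3198 + 311.8·0.01470 + 164.9·0.5272 + 136.7·0.3460 + 326.1·0.009800 = 186.6 g
Net of LOI, the glass mass = 1079 − 186.6 = 892.3 g (equal to the oxide-mass sum)
each wt % is 100 × oxide ÷ glass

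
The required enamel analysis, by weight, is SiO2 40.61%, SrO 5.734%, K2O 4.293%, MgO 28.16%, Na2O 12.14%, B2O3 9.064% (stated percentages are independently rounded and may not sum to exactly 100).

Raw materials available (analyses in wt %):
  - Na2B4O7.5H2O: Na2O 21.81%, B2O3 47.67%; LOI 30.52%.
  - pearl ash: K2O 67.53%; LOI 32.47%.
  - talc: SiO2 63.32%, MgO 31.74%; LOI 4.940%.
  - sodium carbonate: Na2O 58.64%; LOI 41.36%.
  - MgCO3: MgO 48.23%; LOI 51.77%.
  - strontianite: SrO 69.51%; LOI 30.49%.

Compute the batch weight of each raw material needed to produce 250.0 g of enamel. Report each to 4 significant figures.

Rounding to four significant figures extends to each working value as shown — the working math maintains full precision in every operation; every reported figure takes just one rounding. All derived quantities are recomputed starting from the weights on 250.0 g of glass in full precision (the totals, glass mass, LOI, six oxide percentages, yield), as quoted within problem or answer.
Oxide-by-oxide targets in 250.0 g enamel:
  SiO2: 40.61% × 250.0 = 101.5 g
  SrO: 5.734% × 250.0 = 14.34 g
  K2O: 4.293% × 250.0 = 10.73 g
  MgO: 28.16% × 250.0 = 70.40 g
  Na2O: 12.14% × 250.0 = 30.35 g
  B2O3: 9.064% × 250.0 = 22.66 g
Mass-balance tally per oxide using the reported weights, at the basis given (every target is met by its sum up to rounding of the answer):
  SiO2: 160.3·0.6332 = 101.5 g (target 101.5 g)
  SrO: 20.62·0.6951 = 14.33 g (target 14.34 g)
  K2O: 15.89·0.6753 = 10.73 g (target 10.73 g)
  MgO: 160.3·0.3174 + 40.45·0.4823 = 70.39 g (target 70.40 g)
  Na2O: 47.54·0.2181 + 34.08·0.5864 = 30.35 g (target 30.35 g)
  B2O3: 47.54·0.4767 = 22.66 g (target 22.66 g)
The glass-mass cross-check: total charge less LOI = 250.0 g (summing oxide targets gives 250.0 g; the stated basis being 250.0 g — any gap is answer rounding).
Total batch = Σ batch = 318.9 g; the LOI term Σ batch·LOI equals 68.91 g; yield: glass divided by total = 78.39%.

Batch per 250.0 g enamel:
  Na2B4O7.5H2O: 47.54 g
  pearl ash: 15.89 g
  talc: 160.3 g
  sodium carbonate: 34.08 g
  MgCO3: 40.45 g
  strontianite: 20.62 g
Total batch = 318.9 g; LOI loss = 68.91 g; yield = 78.39%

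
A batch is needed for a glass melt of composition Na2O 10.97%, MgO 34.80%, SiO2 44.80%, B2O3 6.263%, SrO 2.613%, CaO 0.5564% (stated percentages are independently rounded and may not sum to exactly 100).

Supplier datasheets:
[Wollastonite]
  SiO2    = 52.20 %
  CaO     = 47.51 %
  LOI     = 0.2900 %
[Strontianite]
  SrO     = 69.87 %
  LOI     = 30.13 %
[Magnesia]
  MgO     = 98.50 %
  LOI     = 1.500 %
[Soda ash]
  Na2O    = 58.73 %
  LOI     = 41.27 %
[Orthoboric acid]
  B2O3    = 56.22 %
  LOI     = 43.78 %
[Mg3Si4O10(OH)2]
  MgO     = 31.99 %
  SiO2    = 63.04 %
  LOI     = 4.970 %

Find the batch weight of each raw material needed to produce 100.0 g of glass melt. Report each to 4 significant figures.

All arithmetic keeps exact precision from start to finish. Values along the way are displayed with 4-significant-digit rounding in the working. A single rounding produces every reported figure. All derived quantities, including the six compositions, totals, LOI, net glass mass, the yield, are re-derived starting from the weights on 100.0 g of glass at full float precision, as set out in the question or the answer.
Target oxide masses per 100.0 g glass melt:
  Na2O: 10.97% × 100.0 = 10.97 g
  MgO: 34.80% × 100.0 = 34.80 g
  SiO2: 44.80% × 100.0 = 44.80 g
  B2O3: 6.263% × 100.0 = 6.263 g
  SrO: 2.613% × 100.0 = 2.613 g
  CaO: 0.5564% × 100.0 = 0.5564 g
Mass-balance tally per oxide from the weights as reported, on the stated basis (every target is met by its sum given rounding of the digits):
  Na2O: 18.68·0.5873 = 10.97 g (target 10.97 g)
  MgO: 12.56·0.9850 + 70.10·0.3199 = 34.80 g (target 34.80 g)
  SiO2: 1.171·0.5220 + 70.10·0.6304 = 44.80 g (target 44.80 g)
  B2O3: 11.14·0.5622 = 6.263 g (target 6.263 g)
  SrO: 3.740·0.6987 = 2.613 g (target 2.613 g)
  CaO: 1.171·0.4751 = 0.5563 g (target 0.5564 g)
The glass-mass cross-check: total batch − LOI = 100.0 g (oxide target masses add up to 100.0 g; versus the stated basis of 100.0 g — gaps are rounding artifacts).
Total batch = Σ batch = 117.4 g; ignition loss, Σ(batch × LOI) = 17.39 g; as yield: glass ÷ batch → 85.19%.

Batch per 100.0 g glass melt:
  Wollastonite: 1.171 g
  Strontianite: 3.740 g
  Magnesia: 12.56 g
  Soda ash: 18.68 g
  Orthoboric acid: 11.14 g
  Mg3Si4O10(OH)2: 70.10 g
Total batch = 117.4 g; LOI loss = 17.39 g; yield = 85.19%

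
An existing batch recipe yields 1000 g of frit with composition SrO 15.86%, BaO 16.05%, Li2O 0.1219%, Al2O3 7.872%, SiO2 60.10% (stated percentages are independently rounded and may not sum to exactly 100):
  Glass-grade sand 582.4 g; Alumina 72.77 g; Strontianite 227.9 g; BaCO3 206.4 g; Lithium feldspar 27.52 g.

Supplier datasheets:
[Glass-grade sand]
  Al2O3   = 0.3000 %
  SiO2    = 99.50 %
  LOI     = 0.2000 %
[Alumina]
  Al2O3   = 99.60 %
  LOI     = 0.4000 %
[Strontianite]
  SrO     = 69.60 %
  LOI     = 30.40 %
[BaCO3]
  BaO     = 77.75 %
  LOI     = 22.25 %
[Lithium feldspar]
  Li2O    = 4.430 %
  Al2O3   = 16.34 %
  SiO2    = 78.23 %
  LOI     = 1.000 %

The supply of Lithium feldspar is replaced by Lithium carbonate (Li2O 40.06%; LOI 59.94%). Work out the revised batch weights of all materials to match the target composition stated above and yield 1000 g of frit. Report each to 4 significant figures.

The whole derivation holds exact precision in all steps — the intermediate values appear, with 4-significant-digit rounding, between the steps. Every reported number sees exactly one rounding. The derived quantities, including the five compositions, yield, the totals, LOI, glass mass, are re-derived from the weighed amounts at 1000 g of glass in exact precision as set out in problem or answer.
Per-oxide target masses for 1000 g frit:
  SrO: 15.86% × 1000 = 158.6 g
  BaO: 16.05% × 1000 = 160.5 g
  Li2O: 0.1219% × 1000 = 1.219 g
  Al2O3: 7.872% × 1000 = 78.72 g
  SiO2: 60.10% × 1000 = 601.0 g
Balance tally, oxide-wise, from the weights as reported, on the stated basis (target by target, the sums agree given rounding of the digits):
  SrO: 227.9·0.6960 = 158.6 g (target 158.6 g)
  BaO: 206.4·0.7775 = 160.5 g (target 160.5 g)
  Li2O: 3.043·0.4006 = 1.219 g (target 1.219 g)
  Al2O3: 604.0·0.003000 + 77.22·0.9960 = 78.72 g (target 78.72 g)
  SiO2: 604.0·0.9950 = 601.0 g (target 601.0 g)
The glass-mass cross-check: the batch minus its LOI: 1000 g (per-oxide target masses sum to 1000 g; against the stated basis, 1000 g — deltas are rounding alone).
Summing the batch: Σ batch = 1119 g; the LOI term Σ batch·LOI equals 118.5 g; glass ÷ batch gives a yield of 89.40%.

Revised batch per 1000 g frit:
  Glass-grade sand: 604.0 g
  Alumina: 77.22 g
  Strontianite: 227.9 g
  BaCO3: 206.4 g
  Lithium carbonate: 3.043 g
Total batch = 1119 g; LOI loss = 118.5 g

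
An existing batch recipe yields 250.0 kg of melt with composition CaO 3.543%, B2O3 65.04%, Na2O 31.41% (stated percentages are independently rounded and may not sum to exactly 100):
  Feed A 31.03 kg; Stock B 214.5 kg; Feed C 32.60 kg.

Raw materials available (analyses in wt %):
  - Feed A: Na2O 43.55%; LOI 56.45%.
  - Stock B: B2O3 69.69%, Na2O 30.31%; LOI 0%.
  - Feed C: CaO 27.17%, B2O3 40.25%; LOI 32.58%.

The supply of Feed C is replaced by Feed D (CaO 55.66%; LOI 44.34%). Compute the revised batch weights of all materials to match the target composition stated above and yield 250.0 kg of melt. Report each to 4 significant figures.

Intermediates are shown (rounded to 4 significant figures) within the worked lines; every computation maintains full precision in every operation; each reported number takes a single rounding — all derived quantities, which include totals, net glass mass, ignition loss, three oxide percentages, yield, are rebuilt in full precision, as quoted within either problem or answer, using the weight values on 250.0 kg of glass.
Oxide-by-oxide targets in 250.0 kg melt:
  CaO: 3.543% × 250.0 = 8.858 kg
  B2O3: 65.04% × 250.0 = 162.6 kg
  Na2O: 31.41% × 250.0 = 78.53 kg
Mass-balance tally per oxide applying the batch weights above, for the quoted basis mass (each sum matches its target mass exact up to rounding of places):
  CaO: 15.91·0.5566 = 8.856 kg (target 8.858 kg)
  B2O3: 233.3·0.6969 = 162.6 kg (target 162.6 kg)
  Na2O: 17.92·0.4355 + 233.3·0.3031 = 78.52 kg (target 78.53 kg)
Glass mass check: batch Σ − ignition loss = 250.0 kg (summing oxide targets gives 250.0 kg; the stated basis being 250.0 kg — rounding explains the deltas).
Batch total: Σ batch = 267.1 kg; Σ batch·LOI gives LOI loss = 17.17 kg; glass ÷ batch gives a yield of 93.57%.

Revised batch per 250.0 kg melt:
  Feed A: 17.92 kg
  Stock B: 233.3 kg
  Feed D: 15.91 kg
Total batch = 267.1 kg; LOI loss = 17.17 kg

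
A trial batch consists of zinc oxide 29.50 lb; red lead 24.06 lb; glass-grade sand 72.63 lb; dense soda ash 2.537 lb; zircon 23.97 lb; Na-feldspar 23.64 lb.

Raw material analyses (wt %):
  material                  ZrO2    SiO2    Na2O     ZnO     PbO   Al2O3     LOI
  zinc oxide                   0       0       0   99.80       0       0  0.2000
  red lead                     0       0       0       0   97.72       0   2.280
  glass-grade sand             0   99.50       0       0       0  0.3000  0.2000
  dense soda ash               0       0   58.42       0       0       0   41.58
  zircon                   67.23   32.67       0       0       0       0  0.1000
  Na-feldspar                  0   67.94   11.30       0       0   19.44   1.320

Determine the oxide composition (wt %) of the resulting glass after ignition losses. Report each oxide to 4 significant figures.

Glass mass = 174.2 lb (batch 176.3 − LOI 2.144).
Composition: ZrO2 9.251%, SiO2 55.20%, Na2O 2.384%, ZnO 16.90%, PbO 13.50%, Al2O3 2.763%

The working math carries full precision at every stage; mid-chain values are printed (rounded to four significant figures) on the page — exactly one rounding goes into every reported figure — the derived quantities (six oxide percentages, net glass mass, the yield, ignition loss, totals) are computed using the weight values on 174.2 lb of glass in full precision, precisely as stated by either problem or answer.
Oxide-by-oxide delivered mass:
  ZrO2: 23.97·0.6723 = 16.12 lb
  SiO2: 72.63·0.9950 + 23.97·0.3267 + 23.64·0.6794 = 96.16 lb
  Na2O: 2.537·0.5842 + 23.64·0.1130 = 4.153 lb
  ZnO: 29.50·0.9980 = 29.44 lb
  PbO: 24.06·0.9772 = 23.51 lb
  Al2O3: 72.63·0.003000 + 23.64·0.1944 = 4.814 lb
LOI: 29.50·0.002000 + 24.06·0.02280 + 72.63·0.002000 + 2.537·0.4158 + 23.97·0.001000 + 23.64·0.01320 = 2.144 lb
The glass mass, total less LOI, = 176.3 − 2.144 = 174.2 lb (= the summed oxide contributions)
each oxide over glass, ×100, is wt %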